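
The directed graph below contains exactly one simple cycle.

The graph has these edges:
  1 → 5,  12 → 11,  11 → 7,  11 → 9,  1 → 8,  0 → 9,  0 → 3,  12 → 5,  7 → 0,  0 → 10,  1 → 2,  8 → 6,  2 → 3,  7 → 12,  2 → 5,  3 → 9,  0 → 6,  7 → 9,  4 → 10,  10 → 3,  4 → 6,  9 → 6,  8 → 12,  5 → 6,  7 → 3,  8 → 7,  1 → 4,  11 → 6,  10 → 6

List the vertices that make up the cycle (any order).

7, 11, 12

DFS with gray/black marking from 7:
7 gray
  12 gray
    11 gray
      9 gray
        6 gray
        6 black
      9 black
      11→7: 7 is gray → back edge
Back edge closes the cycle 7 → 12 → 11 → 7; its vertices are {7, 11, 12}.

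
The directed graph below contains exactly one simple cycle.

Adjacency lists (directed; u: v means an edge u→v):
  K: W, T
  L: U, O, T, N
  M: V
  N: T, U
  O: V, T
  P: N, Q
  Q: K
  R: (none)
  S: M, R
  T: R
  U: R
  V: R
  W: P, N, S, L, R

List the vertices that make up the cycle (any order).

DFS with gray/black marking from W:
W gray
  P gray
    N gray
      T gray
        R gray
        R black
      T black
      U gray
        U→R: R black — skip
      U black
    N black
    Q gray
      K gray
        K→W: W is gray → back edge
Back edge closes the cycle W → P → Q → K → W; its vertices are {K, P, Q, W}.

K, P, Q, W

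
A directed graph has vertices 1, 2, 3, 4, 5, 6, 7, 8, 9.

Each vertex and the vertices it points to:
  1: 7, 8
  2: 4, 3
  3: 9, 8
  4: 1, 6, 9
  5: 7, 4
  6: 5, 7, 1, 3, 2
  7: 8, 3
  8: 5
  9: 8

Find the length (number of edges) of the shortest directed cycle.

3

For each vertex v, BFS finds the shortest path from v back to v.
The shortest such closed walk is 6 → 2 → 4 → 6, length 3.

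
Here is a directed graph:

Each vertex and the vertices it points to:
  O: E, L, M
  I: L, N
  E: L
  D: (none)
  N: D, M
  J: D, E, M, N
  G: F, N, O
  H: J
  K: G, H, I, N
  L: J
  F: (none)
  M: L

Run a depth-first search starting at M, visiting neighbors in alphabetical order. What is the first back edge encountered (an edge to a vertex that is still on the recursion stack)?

E→L

DFS from M (visiting neighbors in alphabetical order); mark gray on enter, black on exit:
M gray
  L gray
    J gray
      D gray
      D black
      E gray
        E→L: L is gray → back edge
First back edge: E → L.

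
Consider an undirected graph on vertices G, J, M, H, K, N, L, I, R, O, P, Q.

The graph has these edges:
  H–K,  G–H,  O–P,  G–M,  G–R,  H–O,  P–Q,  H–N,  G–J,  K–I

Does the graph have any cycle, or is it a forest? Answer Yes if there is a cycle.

DFS, tracking each vertex's parent; an edge to a visited non-parent vertex closes a cycle.
Start from Q:
visit Q (parent –)
  visit P (parent Q)
    visit O (parent P)
      O–P: parent, skip
      visit H (parent O)
        H–O: parent, skip
        visit K (parent H)
          visit I (parent K)
            I–K: parent, skip
          K–H: parent, skip
        visit G (parent H)
          G–H: parent, skip
          visit R (parent G)
            R–G: parent, skip
          visit J (parent G)
            J–G: parent, skip
          visit M (parent G)
            M–G: parent, skip
        visit N (parent H)
          N–H: parent, skip
    P–Q: parent, skip
visit L (parent –)
No non-parent visited neighbor found — the graph is a forest.

No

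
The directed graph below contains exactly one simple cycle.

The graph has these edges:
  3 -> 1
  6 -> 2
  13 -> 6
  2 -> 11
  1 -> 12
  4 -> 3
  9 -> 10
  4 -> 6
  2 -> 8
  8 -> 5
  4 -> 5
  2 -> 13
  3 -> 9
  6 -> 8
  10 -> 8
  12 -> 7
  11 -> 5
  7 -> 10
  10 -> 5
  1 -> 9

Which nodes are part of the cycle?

2, 6, 13

DFS with gray/black marking from 6:
6 gray
  8 gray
    5 gray
    5 black
  8 black
  2 gray
    13 gray
      13→6: 6 is gray → back edge
Back edge closes the cycle 6 → 2 → 13 → 6; its vertices are {2, 6, 13}.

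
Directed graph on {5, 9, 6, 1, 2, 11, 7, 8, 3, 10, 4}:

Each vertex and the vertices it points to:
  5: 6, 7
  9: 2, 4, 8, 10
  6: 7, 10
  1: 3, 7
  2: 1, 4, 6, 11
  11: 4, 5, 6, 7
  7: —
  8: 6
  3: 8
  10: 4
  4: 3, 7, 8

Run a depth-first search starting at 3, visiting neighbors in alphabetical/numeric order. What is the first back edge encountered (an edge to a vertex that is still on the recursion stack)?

4->3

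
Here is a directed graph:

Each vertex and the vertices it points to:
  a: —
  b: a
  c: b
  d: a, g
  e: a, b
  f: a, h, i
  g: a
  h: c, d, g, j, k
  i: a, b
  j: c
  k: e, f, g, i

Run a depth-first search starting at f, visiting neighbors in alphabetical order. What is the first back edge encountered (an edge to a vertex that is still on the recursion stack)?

DFS from f (visiting neighbors in alphabetical order); mark gray on enter, black on exit:
f gray
  a gray
  a black
  h gray
    c gray
      b gray
        b→a: a black — skip
      b black
    c black
    d gray
      d→a: a black — skip
      g gray
        g→a: a black — skip
      g black
    d black
    h→g: g black — skip
    j gray
      j→c: c black — skip
    j black
    k gray
      e gray
        e→a: a black — skip
        e→b: b black — skip
      e black
      k→f: f is gray → back edge
First back edge: k → f.

k->f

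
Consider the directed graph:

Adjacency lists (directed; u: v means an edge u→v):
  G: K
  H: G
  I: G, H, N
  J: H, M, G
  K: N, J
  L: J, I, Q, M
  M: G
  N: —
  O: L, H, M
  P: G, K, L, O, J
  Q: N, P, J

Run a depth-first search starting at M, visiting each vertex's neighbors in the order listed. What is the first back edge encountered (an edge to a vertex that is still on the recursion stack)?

H->G

DFS from M (visiting each vertex's neighbors in the order listed); mark gray on enter, black on exit:
M gray
  G gray
    K gray
      N gray
      N black
      J gray
        H gray
          H→G: G is gray → back edge
First back edge: H → G.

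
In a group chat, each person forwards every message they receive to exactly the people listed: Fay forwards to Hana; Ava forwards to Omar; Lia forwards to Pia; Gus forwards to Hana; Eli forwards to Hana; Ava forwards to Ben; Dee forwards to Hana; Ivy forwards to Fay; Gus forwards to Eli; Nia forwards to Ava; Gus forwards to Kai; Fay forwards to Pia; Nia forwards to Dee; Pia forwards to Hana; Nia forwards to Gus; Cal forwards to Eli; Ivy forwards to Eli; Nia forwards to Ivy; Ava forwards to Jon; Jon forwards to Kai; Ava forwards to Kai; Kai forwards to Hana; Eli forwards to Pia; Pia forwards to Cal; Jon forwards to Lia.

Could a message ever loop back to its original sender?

DFS with white/gray/black marking, starting from Omar:
Omar gray
Omar black
Cal gray
  Eli gray
    Hana gray
    Hana black
    Pia gray
      Pia→Cal: Cal is gray → back edge
Back edge found, so a cycle exists: Cal → Eli → Pia → Cal.

Yes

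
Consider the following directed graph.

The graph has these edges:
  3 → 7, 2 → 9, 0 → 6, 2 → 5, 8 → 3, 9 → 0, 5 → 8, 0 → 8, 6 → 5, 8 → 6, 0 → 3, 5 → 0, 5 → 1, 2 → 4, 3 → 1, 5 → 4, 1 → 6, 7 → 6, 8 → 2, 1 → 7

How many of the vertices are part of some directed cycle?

9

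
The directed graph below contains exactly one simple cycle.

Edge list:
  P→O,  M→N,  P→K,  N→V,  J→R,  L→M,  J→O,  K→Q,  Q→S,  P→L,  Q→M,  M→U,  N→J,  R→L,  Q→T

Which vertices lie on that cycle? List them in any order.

DFS with gray/black marking from L:
L gray
  M gray
    N gray
      V gray
      V black
      J gray
        O gray
        O black
        R gray
          R→L: L is gray → back edge
Back edge closes the cycle L → M → N → J → R → L; its vertices are {J, L, M, N, R}.

J, L, M, N, R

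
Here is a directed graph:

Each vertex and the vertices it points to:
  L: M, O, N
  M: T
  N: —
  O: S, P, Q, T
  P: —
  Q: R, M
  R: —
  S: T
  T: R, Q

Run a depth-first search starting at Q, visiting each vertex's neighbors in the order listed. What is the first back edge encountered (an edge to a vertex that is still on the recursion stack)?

T→Q

DFS from Q (visiting each vertex's neighbors in the order listed); mark gray on enter, black on exit:
Q gray
  R gray
  R black
  M gray
    T gray
      T→R: R black — skip
      T→Q: Q is gray → back edge
First back edge: T → Q.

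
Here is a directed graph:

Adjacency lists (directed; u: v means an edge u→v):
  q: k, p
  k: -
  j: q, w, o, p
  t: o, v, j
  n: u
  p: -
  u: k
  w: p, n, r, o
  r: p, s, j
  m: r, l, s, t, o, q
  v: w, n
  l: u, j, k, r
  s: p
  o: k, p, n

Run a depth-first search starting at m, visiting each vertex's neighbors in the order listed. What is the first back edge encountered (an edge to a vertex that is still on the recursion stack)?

w->r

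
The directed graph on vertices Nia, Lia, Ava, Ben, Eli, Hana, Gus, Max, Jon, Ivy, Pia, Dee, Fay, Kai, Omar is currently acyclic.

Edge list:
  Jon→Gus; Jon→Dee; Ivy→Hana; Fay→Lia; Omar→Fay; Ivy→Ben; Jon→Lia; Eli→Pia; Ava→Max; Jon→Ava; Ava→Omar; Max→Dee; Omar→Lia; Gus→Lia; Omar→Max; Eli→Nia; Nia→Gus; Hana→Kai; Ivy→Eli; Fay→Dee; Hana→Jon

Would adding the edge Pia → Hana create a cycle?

No

Adding Pia→Hana creates a cycle iff Hana can already reach Pia.
Explore from Hana: no path reaches Pia. The graph stays acyclic.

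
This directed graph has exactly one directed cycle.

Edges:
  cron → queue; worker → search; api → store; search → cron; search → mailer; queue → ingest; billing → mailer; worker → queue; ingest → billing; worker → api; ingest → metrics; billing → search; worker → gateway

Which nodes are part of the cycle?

DFS with gray/black marking from queue:
queue gray
  ingest gray
    metrics gray
    metrics black
    billing gray
      mailer gray
      mailer black
      search gray
        search→mailer: mailer black — skip
        cron gray
          cron→queue: queue is gray → back edge
Back edge closes the cycle queue → ingest → billing → search → cron → queue; its vertices are {cron, queue, ingest, search, billing}.

cron, queue, ingest, search, billing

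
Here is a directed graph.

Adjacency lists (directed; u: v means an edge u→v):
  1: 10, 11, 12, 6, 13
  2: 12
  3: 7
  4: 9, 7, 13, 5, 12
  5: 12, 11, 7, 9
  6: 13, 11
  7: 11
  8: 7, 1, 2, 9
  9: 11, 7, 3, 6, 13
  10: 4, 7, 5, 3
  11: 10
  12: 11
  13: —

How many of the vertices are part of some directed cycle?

A vertex is on a directed cycle iff it belongs to a strongly connected component of size ≥ 2 (or has a self-loop).
The vertices on cycles are {3, 4, 5, 6, 7, 9, 10, 11, 12} — 9 in total.

9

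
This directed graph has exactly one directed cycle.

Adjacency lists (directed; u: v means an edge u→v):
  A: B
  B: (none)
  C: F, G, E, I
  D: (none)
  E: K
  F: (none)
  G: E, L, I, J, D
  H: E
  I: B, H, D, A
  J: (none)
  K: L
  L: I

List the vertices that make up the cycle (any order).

DFS with gray/black marking from I:
I gray
  B gray
  B black
  H gray
    E gray
      K gray
        L gray
          L→I: I is gray → back edge
Back edge closes the cycle I → H → E → K → L → I; its vertices are {E, H, I, K, L}.

E, H, I, K, L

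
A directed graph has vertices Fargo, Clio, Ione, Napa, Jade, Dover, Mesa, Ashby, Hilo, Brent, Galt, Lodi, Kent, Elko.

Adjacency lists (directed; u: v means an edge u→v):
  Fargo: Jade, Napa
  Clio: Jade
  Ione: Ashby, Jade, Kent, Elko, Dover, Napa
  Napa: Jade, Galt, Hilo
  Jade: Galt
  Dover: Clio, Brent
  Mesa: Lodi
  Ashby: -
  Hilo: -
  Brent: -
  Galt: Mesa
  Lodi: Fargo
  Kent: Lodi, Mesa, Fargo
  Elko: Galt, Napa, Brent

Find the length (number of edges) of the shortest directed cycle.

For each vertex v, BFS finds the shortest path from v back to v.
The shortest such closed walk is Napa → Galt → Mesa → Lodi → Fargo → Napa, length 5.

5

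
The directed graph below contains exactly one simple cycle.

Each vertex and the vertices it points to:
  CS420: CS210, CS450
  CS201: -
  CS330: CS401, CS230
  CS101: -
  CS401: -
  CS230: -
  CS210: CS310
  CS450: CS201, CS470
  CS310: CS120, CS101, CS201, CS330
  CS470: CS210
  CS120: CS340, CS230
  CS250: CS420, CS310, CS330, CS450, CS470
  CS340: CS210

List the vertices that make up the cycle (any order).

CS120, CS210, CS310, CS340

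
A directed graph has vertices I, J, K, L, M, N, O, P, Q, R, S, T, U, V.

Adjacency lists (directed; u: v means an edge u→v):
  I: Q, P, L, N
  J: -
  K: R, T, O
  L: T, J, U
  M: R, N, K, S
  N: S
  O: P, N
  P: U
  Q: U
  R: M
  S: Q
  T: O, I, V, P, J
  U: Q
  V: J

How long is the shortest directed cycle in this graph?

2

For each vertex v, BFS finds the shortest path from v back to v.
The shortest such closed walk is M → R → M, length 2.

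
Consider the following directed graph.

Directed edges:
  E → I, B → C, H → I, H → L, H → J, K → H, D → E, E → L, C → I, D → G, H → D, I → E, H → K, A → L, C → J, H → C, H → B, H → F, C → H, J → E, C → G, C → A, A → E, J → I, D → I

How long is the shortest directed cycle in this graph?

2

For each vertex v, BFS finds the shortest path from v back to v.
The shortest such closed walk is K → H → K, length 2.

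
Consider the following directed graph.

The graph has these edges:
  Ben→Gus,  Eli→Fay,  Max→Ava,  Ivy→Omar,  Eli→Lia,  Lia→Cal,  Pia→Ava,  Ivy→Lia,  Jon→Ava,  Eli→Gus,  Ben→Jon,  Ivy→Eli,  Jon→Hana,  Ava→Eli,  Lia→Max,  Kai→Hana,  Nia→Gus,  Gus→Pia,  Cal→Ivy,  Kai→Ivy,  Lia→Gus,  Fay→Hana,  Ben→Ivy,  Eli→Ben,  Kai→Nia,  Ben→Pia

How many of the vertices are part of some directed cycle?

10

A vertex is on a directed cycle iff it belongs to a strongly connected component of size ≥ 2 (or has a self-loop).
The vertices on cycles are {Ava, Ben, Cal, Eli, Gus, Ivy, Jon, Lia, Max, Pia} — 10 in total.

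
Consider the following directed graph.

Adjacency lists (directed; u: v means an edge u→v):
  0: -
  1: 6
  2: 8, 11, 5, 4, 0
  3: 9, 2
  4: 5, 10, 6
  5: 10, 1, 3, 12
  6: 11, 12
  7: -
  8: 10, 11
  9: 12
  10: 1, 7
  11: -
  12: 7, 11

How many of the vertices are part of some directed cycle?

A vertex is on a directed cycle iff it belongs to a strongly connected component of size ≥ 2 (or has a self-loop).
The vertices on cycles are {2, 3, 4, 5} — 4 in total.

4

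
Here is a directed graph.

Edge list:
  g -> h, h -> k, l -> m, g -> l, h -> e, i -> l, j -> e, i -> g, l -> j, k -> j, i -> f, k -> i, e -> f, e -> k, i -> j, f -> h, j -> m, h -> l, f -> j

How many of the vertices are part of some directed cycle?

A vertex is on a directed cycle iff it belongs to a strongly connected component of size ≥ 2 (or has a self-loop).
The vertices on cycles are {e, f, g, h, i, j, k, l} — 8 in total.

8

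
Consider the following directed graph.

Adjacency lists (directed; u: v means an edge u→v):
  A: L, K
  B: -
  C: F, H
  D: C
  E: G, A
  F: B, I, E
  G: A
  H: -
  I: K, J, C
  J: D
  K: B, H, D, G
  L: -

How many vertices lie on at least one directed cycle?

9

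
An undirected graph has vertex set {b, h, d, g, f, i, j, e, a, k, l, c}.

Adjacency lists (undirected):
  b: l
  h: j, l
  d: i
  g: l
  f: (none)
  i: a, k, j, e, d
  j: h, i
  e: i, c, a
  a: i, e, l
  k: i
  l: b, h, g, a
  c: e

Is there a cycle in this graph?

Yes

DFS, tracking each vertex's parent; an edge to a visited non-parent vertex closes a cycle.
Start from f:
visit f (parent –)
visit b (parent –)
  visit l (parent b)
    l–b: parent, skip
    visit h (parent l)
      visit j (parent h)
        j–h: parent, skip
        visit i (parent j)
          visit a (parent i)
            a–i: parent, skip
            visit e (parent a)
              e–i: i visited and ≠ parent → cycle
Cycle: i – a – e – i.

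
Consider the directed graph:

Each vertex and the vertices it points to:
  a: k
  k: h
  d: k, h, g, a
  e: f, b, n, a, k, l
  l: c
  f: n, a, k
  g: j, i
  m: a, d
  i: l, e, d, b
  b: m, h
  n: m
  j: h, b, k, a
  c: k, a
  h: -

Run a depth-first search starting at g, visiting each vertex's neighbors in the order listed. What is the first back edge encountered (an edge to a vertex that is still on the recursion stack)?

d→g

DFS from g (visiting each vertex's neighbors in the order listed); mark gray on enter, black on exit:
g gray
  j gray
    h gray
    h black
    b gray
      m gray
        a gray
          k gray
            k→h: h black — skip
          k black
        a black
        d gray
          d→k: k black — skip
          d→h: h black — skip
          d→g: g is gray → back edge
First back edge: d → g.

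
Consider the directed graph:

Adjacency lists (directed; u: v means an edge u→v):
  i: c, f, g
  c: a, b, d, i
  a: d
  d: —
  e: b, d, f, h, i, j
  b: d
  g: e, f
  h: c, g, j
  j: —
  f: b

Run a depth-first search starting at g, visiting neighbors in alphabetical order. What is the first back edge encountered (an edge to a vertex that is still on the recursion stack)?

DFS from g (visiting neighbors in alphabetical order); mark gray on enter, black on exit:
g gray
  e gray
    b gray
      d gray
      d black
    b black
    e→d: d black — skip
    f gray
      f→b: b black — skip
    f black
    h gray
      c gray
        a gray
          a→d: d black — skip
        a black
        c→b: b black — skip
        c→d: d black — skip
        i gray
          i→c: c is gray → back edge
First back edge: i → c.

i→c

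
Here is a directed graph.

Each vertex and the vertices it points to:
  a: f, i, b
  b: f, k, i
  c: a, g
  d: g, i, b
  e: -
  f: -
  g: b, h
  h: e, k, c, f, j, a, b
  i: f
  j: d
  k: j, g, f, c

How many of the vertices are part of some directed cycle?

A vertex is on a directed cycle iff it belongs to a strongly connected component of size ≥ 2 (or has a self-loop).
The vertices on cycles are {a, b, c, d, g, h, j, k} — 8 in total.

8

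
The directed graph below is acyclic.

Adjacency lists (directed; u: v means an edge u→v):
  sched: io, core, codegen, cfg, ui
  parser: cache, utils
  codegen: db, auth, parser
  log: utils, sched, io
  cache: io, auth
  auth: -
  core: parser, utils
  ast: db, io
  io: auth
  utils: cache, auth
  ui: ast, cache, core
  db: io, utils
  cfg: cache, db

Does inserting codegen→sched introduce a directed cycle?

Adding codegen→sched creates a cycle iff sched can already reach codegen.
Path from sched: sched → codegen.
So sched → … → codegen → sched is a cycle.

Yes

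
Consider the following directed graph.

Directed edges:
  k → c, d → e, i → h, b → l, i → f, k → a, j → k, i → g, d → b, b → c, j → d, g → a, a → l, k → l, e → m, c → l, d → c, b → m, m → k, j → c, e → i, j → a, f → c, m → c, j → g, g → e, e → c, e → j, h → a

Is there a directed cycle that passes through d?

Yes

d is on a cycle iff d can reach itself via ≥1 edge.
d → e → j → d — yes.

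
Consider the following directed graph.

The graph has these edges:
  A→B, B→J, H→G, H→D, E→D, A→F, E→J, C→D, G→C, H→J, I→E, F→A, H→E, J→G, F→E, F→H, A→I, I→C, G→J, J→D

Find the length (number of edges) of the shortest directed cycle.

For each vertex v, BFS finds the shortest path from v back to v.
The shortest such closed walk is A → F → A, length 2.

2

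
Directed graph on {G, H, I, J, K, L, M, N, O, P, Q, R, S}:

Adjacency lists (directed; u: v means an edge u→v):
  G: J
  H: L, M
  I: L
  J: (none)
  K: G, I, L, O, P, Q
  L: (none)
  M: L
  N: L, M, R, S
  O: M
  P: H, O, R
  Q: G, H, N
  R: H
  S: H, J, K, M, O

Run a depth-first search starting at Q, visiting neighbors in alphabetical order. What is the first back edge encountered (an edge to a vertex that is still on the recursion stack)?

DFS from Q (visiting neighbors in alphabetical order); mark gray on enter, black on exit:
Q gray
  G gray
    J gray
    J black
  G black
  H gray
    L gray
    L black
    M gray
      M→L: L black — skip
    M black
  H black
  N gray
    N→L: L black — skip
    N→M: M black — skip
    R gray
      R→H: H black — skip
    R black
    S gray
      S→H: H black — skip
      S→J: J black — skip
      K gray
        K→G: G black — skip
        I gray
          I→L: L black — skip
        I black
        K→L: L black — skip
        O gray
          O→M: M black — skip
        O black
        P gray
          P→H: H black — skip
          P→O: O black — skip
          P→R: R black — skip
        P black
        K→Q: Q is gray → back edge
First back edge: K → Q.

K→Q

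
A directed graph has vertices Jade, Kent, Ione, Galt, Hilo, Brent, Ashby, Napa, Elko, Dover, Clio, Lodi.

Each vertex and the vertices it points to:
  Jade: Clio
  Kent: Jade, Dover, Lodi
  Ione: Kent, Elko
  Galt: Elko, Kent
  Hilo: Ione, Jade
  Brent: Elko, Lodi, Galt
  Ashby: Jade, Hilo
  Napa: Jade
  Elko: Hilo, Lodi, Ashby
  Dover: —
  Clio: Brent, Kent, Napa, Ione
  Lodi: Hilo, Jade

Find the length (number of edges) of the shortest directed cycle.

For each vertex v, BFS finds the shortest path from v back to v.
The shortest such closed walk is Clio → Kent → Jade → Clio, length 3.

3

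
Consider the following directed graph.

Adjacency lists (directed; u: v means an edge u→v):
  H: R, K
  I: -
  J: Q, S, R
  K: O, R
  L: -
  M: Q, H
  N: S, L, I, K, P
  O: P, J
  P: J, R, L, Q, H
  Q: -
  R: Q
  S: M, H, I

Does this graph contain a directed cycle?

Yes

DFS with white/gray/black marking, starting from Q:
Q gray
Q black
H gray
  R gray
    R→Q: Q black — skip
  R black
  K gray
    O gray
      P gray
        J gray
          J→Q: Q black — skip
          S gray
            M gray
              M→Q: Q black — skip
              M→H: H is gray → back edge
Back edge found, so a cycle exists: H → K → O → P → J → S → M → H.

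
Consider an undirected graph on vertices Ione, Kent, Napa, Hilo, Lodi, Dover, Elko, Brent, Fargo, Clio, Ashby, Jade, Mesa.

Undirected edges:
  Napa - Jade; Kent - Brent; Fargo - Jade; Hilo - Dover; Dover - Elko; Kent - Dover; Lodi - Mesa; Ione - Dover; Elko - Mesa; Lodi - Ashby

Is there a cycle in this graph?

DFS, tracking each vertex's parent; an edge to a visited non-parent vertex closes a cycle.
Start from Ashby:
visit Ashby (parent –)
  visit Lodi (parent Ashby)
    visit Mesa (parent Lodi)
      Mesa–Lodi: parent, skip
      visit Elko (parent Mesa)
        Elko–Mesa: parent, skip
        visit Dover (parent Elko)
          Dover–Elko: parent, skip
          visit Kent (parent Dover)
            visit Brent (parent Kent)
              Brent–Kent: parent, skip
            Kent–Dover: parent, skip
          visit Ione (parent Dover)
            Ione–Dover: parent, skip
          visit Hilo (parent Dover)
            Hilo–Dover: parent, skip
    Lodi–Ashby: parent, skip
visit Napa (parent –)
  visit Jade (parent Napa)
    visit Fargo (parent Jade)
      Fargo–Jade: parent, skip
    Jade–Napa: parent, skip
visit Clio (parent –)
No non-parent visited neighbor found — the graph is a forest.

No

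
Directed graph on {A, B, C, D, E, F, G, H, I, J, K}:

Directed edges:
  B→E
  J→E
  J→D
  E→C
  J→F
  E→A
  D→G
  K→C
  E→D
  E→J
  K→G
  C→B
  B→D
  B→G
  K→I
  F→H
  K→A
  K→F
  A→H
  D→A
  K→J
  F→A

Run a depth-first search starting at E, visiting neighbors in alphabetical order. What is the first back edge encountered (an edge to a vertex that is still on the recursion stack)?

B->E

DFS from E (visiting neighbors in alphabetical order); mark gray on enter, black on exit:
E gray
  A gray
    H gray
    H black
  A black
  C gray
    B gray
      D gray
        D→A: A black — skip
        G gray
        G black
      D black
      B→E: E is gray → back edge
First back edge: B → E.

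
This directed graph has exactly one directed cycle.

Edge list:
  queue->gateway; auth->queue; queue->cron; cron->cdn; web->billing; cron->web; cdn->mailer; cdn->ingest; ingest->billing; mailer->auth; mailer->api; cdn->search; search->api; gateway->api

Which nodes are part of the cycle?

cdn, auth, cron, queue, mailer

DFS with gray/black marking from queue:
queue gray
  gateway gray
    api gray
    api black
  gateway black
  cron gray
    web gray
      billing gray
      billing black
    web black
    cdn gray
      ingest gray
        ingest→billing: billing black — skip
      ingest black
      mailer gray
        mailer→api: api black — skip
        auth gray
          auth→queue: queue is gray → back edge
Back edge closes the cycle queue → cron → cdn → mailer → auth → queue; its vertices are {cdn, auth, cron, queue, mailer}.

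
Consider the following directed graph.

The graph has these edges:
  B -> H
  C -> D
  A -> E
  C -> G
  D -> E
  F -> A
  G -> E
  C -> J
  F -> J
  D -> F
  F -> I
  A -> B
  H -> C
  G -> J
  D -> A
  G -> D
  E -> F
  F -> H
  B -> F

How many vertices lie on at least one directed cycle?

8

A vertex is on a directed cycle iff it belongs to a strongly connected component of size ≥ 2 (or has a self-loop).
The vertices on cycles are {A, B, C, D, E, F, G, H} — 8 in total.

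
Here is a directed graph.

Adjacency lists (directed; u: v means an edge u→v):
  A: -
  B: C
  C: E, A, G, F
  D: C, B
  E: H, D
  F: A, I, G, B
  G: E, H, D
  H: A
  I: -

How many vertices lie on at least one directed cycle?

6

A vertex is on a directed cycle iff it belongs to a strongly connected component of size ≥ 2 (or has a self-loop).
The vertices on cycles are {B, C, D, E, F, G} — 6 in total.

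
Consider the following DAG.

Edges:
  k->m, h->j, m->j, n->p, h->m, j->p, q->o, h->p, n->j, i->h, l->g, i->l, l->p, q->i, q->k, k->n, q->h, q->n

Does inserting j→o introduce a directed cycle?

Adding j→o creates a cycle iff o can already reach j.
Explore from o: no path reaches j. The graph stays acyclic.

No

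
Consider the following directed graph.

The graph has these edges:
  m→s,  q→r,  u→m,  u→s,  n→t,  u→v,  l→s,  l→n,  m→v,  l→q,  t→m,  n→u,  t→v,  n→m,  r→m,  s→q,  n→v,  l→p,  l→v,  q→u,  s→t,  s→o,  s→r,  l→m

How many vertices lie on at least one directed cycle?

A vertex is on a directed cycle iff it belongs to a strongly connected component of size ≥ 2 (or has a self-loop).
The vertices on cycles are {m, q, r, s, t, u} — 6 in total.

6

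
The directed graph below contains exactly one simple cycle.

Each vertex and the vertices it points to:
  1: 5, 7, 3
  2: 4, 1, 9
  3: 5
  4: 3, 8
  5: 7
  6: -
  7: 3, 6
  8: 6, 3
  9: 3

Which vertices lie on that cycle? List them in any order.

3, 5, 7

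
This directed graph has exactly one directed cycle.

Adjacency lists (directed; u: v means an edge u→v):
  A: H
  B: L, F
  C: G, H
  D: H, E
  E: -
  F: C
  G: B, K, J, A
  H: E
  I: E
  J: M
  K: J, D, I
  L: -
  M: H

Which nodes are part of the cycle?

DFS with gray/black marking from G:
G gray
  B gray
    L gray
    L black
    F gray
      C gray
        C→G: G is gray → back edge
Back edge closes the cycle G → B → F → C → G; its vertices are {B, C, F, G}.

B, C, F, G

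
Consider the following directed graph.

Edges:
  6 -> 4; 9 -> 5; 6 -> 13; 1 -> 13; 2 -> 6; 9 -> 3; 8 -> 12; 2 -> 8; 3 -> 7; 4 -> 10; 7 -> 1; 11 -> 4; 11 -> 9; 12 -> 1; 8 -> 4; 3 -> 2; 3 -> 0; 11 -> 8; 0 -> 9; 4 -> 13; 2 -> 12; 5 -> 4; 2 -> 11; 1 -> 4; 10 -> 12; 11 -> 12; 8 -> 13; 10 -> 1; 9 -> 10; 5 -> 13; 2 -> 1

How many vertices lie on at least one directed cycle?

A vertex is on a directed cycle iff it belongs to a strongly connected component of size ≥ 2 (or has a self-loop).
The vertices on cycles are {0, 1, 2, 3, 4, 9, 10, 11, 12} — 9 in total.

9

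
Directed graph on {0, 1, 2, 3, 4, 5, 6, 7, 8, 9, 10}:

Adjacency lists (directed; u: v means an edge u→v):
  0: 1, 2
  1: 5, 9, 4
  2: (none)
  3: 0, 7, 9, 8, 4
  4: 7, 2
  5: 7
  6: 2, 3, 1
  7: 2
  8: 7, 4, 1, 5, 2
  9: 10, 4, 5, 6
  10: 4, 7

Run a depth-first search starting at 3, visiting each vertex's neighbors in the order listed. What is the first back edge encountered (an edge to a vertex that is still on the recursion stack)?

6→3

DFS from 3 (visiting each vertex's neighbors in the order listed); mark gray on enter, black on exit:
3 gray
  0 gray
    1 gray
      5 gray
        7 gray
          2 gray
          2 black
        7 black
      5 black
      9 gray
        10 gray
          4 gray
            4→7: 7 black — skip
            4→2: 2 black — skip
          4 black
          10→7: 7 black — skip
        10 black
        9→4: 4 black — skip
        9→5: 5 black — skip
        6 gray
          6→2: 2 black — skip
          6→3: 3 is gray → back edge
First back edge: 6 → 3.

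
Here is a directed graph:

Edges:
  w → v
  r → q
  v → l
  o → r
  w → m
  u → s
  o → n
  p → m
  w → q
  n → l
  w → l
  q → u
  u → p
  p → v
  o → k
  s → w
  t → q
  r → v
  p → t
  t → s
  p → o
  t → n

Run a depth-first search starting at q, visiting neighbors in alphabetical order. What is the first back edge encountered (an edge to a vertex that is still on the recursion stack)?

r→q

DFS from q (visiting neighbors in alphabetical order); mark gray on enter, black on exit:
q gray
  u gray
    p gray
      m gray
      m black
      o gray
        k gray
        k black
        n gray
          l gray
          l black
        n black
        r gray
          r→q: q is gray → back edge
First back edge: r → q.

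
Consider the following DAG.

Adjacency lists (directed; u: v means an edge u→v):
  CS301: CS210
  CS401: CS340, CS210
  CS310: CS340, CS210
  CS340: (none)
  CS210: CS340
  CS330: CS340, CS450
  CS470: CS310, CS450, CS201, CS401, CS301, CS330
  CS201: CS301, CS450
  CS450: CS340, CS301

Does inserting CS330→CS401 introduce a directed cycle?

No

Adding CS330→CS401 creates a cycle iff CS401 can already reach CS330.
Explore from CS401: no path reaches CS330. The graph stays acyclic.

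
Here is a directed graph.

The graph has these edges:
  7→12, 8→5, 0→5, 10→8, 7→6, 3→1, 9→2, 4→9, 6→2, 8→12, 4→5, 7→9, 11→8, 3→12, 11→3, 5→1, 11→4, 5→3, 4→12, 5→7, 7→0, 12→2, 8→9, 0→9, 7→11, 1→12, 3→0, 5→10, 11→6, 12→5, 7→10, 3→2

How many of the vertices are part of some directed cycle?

10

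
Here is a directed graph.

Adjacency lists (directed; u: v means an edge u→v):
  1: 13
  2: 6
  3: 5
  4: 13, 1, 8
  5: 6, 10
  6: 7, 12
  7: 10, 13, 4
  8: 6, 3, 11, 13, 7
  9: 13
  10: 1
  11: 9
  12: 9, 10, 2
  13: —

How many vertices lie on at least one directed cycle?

8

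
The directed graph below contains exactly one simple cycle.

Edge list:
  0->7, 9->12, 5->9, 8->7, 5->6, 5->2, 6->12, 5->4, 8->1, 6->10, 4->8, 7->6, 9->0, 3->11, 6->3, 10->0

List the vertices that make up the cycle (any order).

0, 6, 7, 10

DFS with gray/black marking from 6:
6 gray
  3 gray
    11 gray
    11 black
  3 black
  12 gray
  12 black
  10 gray
    0 gray
      7 gray
        7→6: 6 is gray → back edge
Back edge closes the cycle 6 → 10 → 0 → 7 → 6; its vertices are {0, 6, 7, 10}.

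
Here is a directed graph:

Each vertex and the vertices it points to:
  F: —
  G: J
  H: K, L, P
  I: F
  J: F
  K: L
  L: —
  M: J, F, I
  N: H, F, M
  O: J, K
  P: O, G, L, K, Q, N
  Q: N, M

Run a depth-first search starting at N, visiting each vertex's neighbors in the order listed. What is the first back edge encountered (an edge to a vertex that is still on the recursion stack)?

Q→N

DFS from N (visiting each vertex's neighbors in the order listed); mark gray on enter, black on exit:
N gray
  H gray
    K gray
      L gray
      L black
    K black
    H→L: L black — skip
    P gray
      O gray
        J gray
          F gray
          F black
        J black
        O→K: K black — skip
      O black
      G gray
        G→J: J black — skip
      G black
      P→L: L black — skip
      P→K: K black — skip
      Q gray
        Q→N: N is gray → back edge
First back edge: Q → N.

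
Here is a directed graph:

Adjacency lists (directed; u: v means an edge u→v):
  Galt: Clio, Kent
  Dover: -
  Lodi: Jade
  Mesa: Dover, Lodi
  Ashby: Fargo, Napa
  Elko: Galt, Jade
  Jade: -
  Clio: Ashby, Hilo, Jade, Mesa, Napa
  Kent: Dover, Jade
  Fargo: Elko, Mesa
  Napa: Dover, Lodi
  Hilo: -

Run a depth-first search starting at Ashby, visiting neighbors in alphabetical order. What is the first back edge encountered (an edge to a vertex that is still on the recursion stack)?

Clio->Ashby

DFS from Ashby (visiting neighbors in alphabetical order); mark gray on enter, black on exit:
Ashby gray
  Fargo gray
    Elko gray
      Galt gray
        Clio gray
          Clio→Ashby: Ashby is gray → back edge
First back edge: Clio → Ashby.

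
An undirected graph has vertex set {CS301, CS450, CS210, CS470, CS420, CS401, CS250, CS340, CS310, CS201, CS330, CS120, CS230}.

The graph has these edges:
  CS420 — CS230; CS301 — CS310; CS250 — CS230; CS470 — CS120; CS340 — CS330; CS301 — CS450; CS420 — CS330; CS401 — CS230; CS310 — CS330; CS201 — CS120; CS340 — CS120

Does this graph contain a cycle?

DFS, tracking each vertex's parent; an edge to a visited non-parent vertex closes a cycle.
Start from CS301:
visit CS301 (parent –)
  visit CS450 (parent CS301)
    CS450–CS301: parent, skip
  visit CS310 (parent CS301)
    visit CS330 (parent CS310)
      CS330–CS310: parent, skip
      visit CS340 (parent CS330)
        CS340–CS330: parent, skip
        visit CS120 (parent CS340)
          visit CS201 (parent CS120)
            CS201–CS120: parent, skip
          CS120–CS340: parent, skip
          visit CS470 (parent CS120)
            CS470–CS120: parent, skip
      visit CS420 (parent CS330)
        CS420–CS330: parent, skip
        visit CS230 (parent CS420)
          visit CS250 (parent CS230)
            CS250–CS230: parent, skip
          visit CS401 (parent CS230)
            CS401–CS230: parent, skip
          CS230–CS420: parent, skip
    CS310–CS301: parent, skip
visit CS210 (parent –)
No non-parent visited neighbor found — the graph is a forest.

No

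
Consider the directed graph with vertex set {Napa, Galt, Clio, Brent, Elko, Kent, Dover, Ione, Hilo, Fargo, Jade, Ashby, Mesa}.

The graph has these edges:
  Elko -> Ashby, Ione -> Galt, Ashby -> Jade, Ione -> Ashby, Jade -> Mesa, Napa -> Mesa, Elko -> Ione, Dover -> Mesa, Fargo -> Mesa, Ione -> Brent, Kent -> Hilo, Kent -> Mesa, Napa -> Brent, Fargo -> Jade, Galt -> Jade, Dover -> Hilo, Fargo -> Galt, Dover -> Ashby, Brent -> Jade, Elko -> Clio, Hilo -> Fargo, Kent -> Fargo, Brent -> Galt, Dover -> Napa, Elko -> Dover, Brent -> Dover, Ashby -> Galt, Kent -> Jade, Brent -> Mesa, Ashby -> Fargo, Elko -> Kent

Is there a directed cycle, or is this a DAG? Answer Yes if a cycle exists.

DFS with white/gray/black marking, starting from Elko:
Elko gray
  Clio gray
  Clio black
  Ashby gray
    Fargo gray
      Jade gray
        Mesa gray
        Mesa black
      Jade black
      Fargo→Mesa: Mesa black — skip
      Galt gray
        Galt→Jade: Jade black — skip
      Galt black
    Fargo black
    Ashby→Jade: Jade black — skip
    Ashby→Galt: Galt black — skip
  Ashby black
  Dover gray
    Dover→Ashby: Ashby black — skip
    Dover→Mesa: Mesa black — skip
    Napa gray
      Brent gray
        Brent→Mesa: Mesa black — skip
        Brent→Dover: Dover is gray → back edge
Back edge found, so a cycle exists: Dover → Napa → Brent → Dover.

Yes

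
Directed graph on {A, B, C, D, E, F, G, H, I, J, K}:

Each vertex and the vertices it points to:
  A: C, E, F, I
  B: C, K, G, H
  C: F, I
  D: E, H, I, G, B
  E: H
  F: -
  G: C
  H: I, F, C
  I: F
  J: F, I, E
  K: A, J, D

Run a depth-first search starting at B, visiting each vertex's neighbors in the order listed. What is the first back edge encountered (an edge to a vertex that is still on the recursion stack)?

D→B

DFS from B (visiting each vertex's neighbors in the order listed); mark gray on enter, black on exit:
B gray
  C gray
    F gray
    F black
    I gray
      I→F: F black — skip
    I black
  C black
  K gray
    A gray
      A→C: C black — skip
      E gray
        H gray
          H→I: I black — skip
          H→F: F black — skip
          H→C: C black — skip
        H black
      E black
      A→F: F black — skip
      A→I: I black — skip
    A black
    J gray
      J→F: F black — skip
      J→I: I black — skip
      J→E: E black — skip
    J black
    D gray
      D→E: E black — skip
      D→H: H black — skip
      D→I: I black — skip
      G gray
        G→C: C black — skip
      G black
      D→B: B is gray → back edge
First back edge: D → B.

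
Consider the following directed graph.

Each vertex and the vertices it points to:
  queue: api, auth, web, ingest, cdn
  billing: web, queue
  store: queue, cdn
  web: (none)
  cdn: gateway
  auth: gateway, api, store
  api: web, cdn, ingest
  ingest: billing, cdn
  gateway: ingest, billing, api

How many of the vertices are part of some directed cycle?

8

A vertex is on a directed cycle iff it belongs to a strongly connected component of size ≥ 2 (or has a self-loop).
The vertices on cycles are {api, cdn, auth, queue, store, ingest, billing, gateway} — 8 in total.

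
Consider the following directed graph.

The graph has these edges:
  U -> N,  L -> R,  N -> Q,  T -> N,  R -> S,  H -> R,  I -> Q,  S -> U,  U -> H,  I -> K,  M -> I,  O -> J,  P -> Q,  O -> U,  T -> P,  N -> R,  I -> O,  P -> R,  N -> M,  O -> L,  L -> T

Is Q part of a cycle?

No

Q lies on a cycle iff there is a path from Q back to itself.
Exploring from Q, it never reaches itself; equivalently, its strongly connected component is a singleton.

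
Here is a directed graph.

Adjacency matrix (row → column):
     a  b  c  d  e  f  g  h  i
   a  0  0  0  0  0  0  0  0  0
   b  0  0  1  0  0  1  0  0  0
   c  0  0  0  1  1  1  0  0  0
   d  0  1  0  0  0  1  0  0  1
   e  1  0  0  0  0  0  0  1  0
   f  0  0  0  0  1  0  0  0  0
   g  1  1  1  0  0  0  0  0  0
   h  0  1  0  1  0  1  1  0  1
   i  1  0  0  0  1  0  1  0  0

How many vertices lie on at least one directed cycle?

A vertex is on a directed cycle iff it belongs to a strongly connected component of size ≥ 2 (or has a self-loop).
The vertices on cycles are {b, c, d, e, f, g, h, i} — 8 in total.

8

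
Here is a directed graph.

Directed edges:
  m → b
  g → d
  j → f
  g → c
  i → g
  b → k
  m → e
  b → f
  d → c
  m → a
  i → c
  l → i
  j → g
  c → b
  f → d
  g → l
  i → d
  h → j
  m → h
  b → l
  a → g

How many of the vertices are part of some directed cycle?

7

A vertex is on a directed cycle iff it belongs to a strongly connected component of size ≥ 2 (or has a self-loop).
The vertices on cycles are {b, c, d, f, g, i, l} — 7 in total.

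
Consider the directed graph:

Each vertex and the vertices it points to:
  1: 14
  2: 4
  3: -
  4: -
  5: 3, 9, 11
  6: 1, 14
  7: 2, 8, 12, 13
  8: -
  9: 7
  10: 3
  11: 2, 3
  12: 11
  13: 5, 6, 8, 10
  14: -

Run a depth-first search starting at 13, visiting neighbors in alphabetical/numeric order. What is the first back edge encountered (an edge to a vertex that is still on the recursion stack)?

7→13

DFS from 13 (visiting neighbors in alphabetical/numeric order); mark gray on enter, black on exit:
13 gray
  5 gray
    3 gray
    3 black
    9 gray
      7 gray
        2 gray
          4 gray
          4 black
        2 black
        8 gray
        8 black
        12 gray
          11 gray
            11→2: 2 black — skip
            11→3: 3 black — skip
          11 black
        12 black
        7→13: 13 is gray → back edge
First back edge: 7 → 13.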